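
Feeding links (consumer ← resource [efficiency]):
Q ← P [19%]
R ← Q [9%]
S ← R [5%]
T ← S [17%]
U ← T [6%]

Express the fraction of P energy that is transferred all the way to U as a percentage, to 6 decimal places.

0.000872%

Product of link efficiencies: 0.19 × 0.09 × 0.05 × 0.17 × 0.06 = 0.000008721
As a percentage: 0.000008721 × 100 = 0.000872%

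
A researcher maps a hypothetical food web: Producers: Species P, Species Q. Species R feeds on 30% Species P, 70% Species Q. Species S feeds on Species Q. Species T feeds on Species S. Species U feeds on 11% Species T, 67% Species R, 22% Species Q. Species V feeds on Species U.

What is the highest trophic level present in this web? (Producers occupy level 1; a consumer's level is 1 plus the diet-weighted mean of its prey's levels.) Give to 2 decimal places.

Species R: 1 + (0.3×1 + 0.7×1) = 2
Species S: 1 + 1 = 2
Species T: 1 + 2 = 3
Species U: 1 + (0.11×3 + 0.67×2 + 0.22×1) = 2.89
Species V: 1 + 2.89 = 3.89

3.89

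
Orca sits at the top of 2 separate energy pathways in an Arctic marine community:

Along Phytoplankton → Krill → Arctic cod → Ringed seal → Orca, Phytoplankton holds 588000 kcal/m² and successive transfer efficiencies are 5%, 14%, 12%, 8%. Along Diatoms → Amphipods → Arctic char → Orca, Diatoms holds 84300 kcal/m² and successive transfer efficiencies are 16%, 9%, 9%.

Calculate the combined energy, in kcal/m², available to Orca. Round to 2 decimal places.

Via Phytoplankton: 588000 × 0.05 × 0.14 × 0.12 × 0.08 = 39.5136 kcal/m²
Via Diatoms: 84300 × 0.16 × 0.09 × 0.09 = 109.2528 kcal/m²
Total at Orca: 39.5136 + 109.2528 = 148.7664 kcal/m²

148.77 kcal/m²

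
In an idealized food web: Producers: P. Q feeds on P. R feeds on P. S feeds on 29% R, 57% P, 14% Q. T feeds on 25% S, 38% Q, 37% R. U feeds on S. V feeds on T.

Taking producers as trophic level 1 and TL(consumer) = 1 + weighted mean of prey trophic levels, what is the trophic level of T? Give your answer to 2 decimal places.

Q: 1 + 1 = 2
R: 1 + 1 = 2
S: 1 + (0.29×2 + 0.57×1 + 0.14×2) = 2.43
T: 1 + (0.25×2.43 + 0.38×2 + 0.37×2) = 3.1075
U: 1 + 2.43 = 3.43
V: 1 + 3.1075 = 4.1075

3.11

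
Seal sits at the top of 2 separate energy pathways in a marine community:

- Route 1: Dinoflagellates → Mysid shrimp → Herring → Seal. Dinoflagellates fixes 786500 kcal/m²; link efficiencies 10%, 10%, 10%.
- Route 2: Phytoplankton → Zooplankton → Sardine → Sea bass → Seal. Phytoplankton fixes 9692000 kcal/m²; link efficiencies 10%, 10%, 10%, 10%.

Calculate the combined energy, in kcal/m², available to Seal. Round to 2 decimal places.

1755.70 kcal/m²

Route 1: 786500 × 0.1 × 0.1 × 0.1 = 786.5 kcal/m²
Route 2: 9692000 × 0.1 × 0.1 × 0.1 × 0.1 = 969.2 kcal/m²
Total at Seal: 786.5 + 969.2 = 1755.7 kcal/m²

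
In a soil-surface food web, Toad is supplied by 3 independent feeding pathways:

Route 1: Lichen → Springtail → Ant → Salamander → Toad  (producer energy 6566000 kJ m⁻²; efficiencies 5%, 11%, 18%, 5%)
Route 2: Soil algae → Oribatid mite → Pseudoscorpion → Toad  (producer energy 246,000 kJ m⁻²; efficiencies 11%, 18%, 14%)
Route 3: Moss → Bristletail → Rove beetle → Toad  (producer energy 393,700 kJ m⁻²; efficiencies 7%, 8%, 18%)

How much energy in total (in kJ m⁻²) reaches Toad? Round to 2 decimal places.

Route 1: 6566000 × 0.05 × 0.11 × 0.18 × 0.05 = 325.017 kJ m⁻²
Route 2: 246000 × 0.11 × 0.18 × 0.14 = 681.912 kJ m⁻²
Route 3: 393700 × 0.07 × 0.08 × 0.18 = 396.8496 kJ m⁻²
Total at Toad: 325.017 + 681.912 + 396.8496 = 1403.7786 kJ m⁻²

1403.78 kJ m⁻²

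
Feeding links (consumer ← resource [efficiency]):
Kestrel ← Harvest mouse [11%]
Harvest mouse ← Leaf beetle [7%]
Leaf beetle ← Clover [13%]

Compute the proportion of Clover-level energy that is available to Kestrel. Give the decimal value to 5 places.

0.00100

Product of link efficiencies: 0.13 × 0.07 × 0.11 = 0.001001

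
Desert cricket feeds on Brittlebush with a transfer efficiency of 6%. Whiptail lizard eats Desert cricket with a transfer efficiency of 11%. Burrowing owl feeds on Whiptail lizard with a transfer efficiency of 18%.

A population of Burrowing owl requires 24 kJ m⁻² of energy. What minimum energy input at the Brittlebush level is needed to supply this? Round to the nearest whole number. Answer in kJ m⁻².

20202 kJ m⁻²

Cumulative transfer efficiency: 0.06 × 0.11 × 0.18 = 0.001188
Brittlebush energy = 24 / 0.001188 = 20202 kJ m⁻²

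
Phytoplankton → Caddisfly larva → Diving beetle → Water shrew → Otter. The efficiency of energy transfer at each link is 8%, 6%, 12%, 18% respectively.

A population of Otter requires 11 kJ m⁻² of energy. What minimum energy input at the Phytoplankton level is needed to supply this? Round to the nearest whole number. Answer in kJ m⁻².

106096 kJ m⁻²

Cumulative transfer efficiency: 0.08 × 0.06 × 0.12 × 0.18 = 0.00010368
Phytoplankton energy = 11 / 0.00010368 = 106096 kJ m⁻²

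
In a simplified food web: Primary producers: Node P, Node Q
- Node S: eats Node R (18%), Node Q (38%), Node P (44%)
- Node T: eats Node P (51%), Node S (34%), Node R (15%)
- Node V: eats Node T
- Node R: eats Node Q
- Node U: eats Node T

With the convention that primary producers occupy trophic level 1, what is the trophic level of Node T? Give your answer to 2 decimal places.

Node R: 1 + 1 = 2
Node S: 1 + (0.18×2 + 0.38×1 + 0.44×1) = 2.18
Node T: 1 + (0.51×1 + 0.34×2.18 + 0.15×2) = 2.5512
Node U: 1 + 2.5512 = 3.5512
Node V: 1 + 2.5512 = 3.5512

2.55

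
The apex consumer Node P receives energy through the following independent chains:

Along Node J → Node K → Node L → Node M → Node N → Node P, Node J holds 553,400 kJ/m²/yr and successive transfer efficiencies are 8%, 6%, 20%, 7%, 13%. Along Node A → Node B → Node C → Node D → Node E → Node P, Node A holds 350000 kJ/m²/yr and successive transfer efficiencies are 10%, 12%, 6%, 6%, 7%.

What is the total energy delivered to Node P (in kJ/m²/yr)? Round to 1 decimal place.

Via Node J: 553400 × 0.08 × 0.06 × 0.2 × 0.07 × 0.13 = 4.8345024 kJ/m²/yr
Via Node A: 350000 × 0.1 × 0.12 × 0.06 × 0.06 × 0.07 = 1.0584 kJ/m²/yr
Total at Node P: 4.8345024 + 1.0584 = 5.8929024 kJ/m²/yr

5.9 kJ/m²/yr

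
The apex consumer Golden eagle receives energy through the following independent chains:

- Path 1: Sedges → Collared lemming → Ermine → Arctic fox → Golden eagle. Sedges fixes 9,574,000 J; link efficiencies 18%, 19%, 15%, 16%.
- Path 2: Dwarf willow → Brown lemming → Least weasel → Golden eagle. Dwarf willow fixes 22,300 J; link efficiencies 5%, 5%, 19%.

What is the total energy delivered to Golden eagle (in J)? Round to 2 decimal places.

Path 1: 9574000 × 0.18 × 0.19 × 0.15 × 0.16 = 7858.3392 J
Path 2: 22300 × 0.05 × 0.05 × 0.19 = 10.5925 J
Total at Golden eagle: 7858.3392 + 10.5925 = 7868.9317 J

7868.93 J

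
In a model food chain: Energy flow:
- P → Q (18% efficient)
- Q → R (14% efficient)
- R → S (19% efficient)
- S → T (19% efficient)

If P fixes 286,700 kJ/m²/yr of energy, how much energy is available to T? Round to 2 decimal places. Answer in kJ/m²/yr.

260.82 kJ/m²/yr

Q: 286700 × 0.18 = 51606 kJ/m²/yr
R: 51606 × 0.14 = 7224.84 kJ/m²/yr
S: 7224.84 × 0.19 = 1372.7196 kJ/m²/yr
T: 1372.7196 × 0.19 = 260.816724 kJ/m²/yr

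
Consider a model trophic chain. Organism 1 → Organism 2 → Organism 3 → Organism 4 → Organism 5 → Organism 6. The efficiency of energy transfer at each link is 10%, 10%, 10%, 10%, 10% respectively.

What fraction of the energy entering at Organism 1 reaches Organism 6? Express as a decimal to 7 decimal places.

Product of link efficiencies: 0.1 × 0.1 × 0.1 × 0.1 × 0.1 = 0.00001

0.0000100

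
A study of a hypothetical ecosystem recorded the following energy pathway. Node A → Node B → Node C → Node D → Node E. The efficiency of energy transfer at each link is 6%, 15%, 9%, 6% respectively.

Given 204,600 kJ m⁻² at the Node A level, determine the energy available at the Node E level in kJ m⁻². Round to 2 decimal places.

9.94 kJ m⁻²

Node B: 204600 × 0.06 = 12276 kJ m⁻²
Node C: 12276 × 0.15 = 1841.4 kJ m⁻²
Node D: 1841.4 × 0.09 = 165.726 kJ m⁻²
Node E: 165.726 × 0.06 = 9.94356 kJ m⁻²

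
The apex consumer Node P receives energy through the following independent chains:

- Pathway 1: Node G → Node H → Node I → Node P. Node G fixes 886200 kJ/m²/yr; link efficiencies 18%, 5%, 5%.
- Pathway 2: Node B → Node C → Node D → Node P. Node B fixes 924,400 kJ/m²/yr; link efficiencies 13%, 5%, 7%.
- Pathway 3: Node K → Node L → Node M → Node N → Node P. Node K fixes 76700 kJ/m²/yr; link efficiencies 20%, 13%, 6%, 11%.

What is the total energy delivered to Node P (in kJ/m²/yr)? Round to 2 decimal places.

Pathway 1: 886200 × 0.18 × 0.05 × 0.05 = 398.79 kJ/m²/yr
Pathway 2: 924400 × 0.13 × 0.05 × 0.07 = 420.602 kJ/m²/yr
Pathway 3: 76700 × 0.2 × 0.13 × 0.06 × 0.11 = 13.16172 kJ/m²/yr
Total at Node P: 398.79 + 420.602 + 13.16172 = 832.55372 kJ/m²/yr

832.55 kJ/m²/yr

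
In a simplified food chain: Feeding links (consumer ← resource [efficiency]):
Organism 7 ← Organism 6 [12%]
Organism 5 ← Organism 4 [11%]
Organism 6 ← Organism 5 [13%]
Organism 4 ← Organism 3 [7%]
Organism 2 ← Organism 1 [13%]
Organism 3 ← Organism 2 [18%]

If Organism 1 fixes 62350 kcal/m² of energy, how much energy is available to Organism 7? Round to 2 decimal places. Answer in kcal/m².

0.18 kcal/m²

Organism 2: 62350 × 0.13 = 8105.5 kcal/m²
Organism 3: 8105.5 × 0.18 = 1458.99 kcal/m²
Organism 4: 1458.99 × 0.07 = 102.1293 kcal/m²
Organism 5: 102.1293 × 0.11 = 11.234223 kcal/m²
Organism 6: 11.234223 × 0.13 = 1.46044899 kcal/m²
Organism 7: 1.46044899 × 0.12 = 0.1752538788 kcal/m²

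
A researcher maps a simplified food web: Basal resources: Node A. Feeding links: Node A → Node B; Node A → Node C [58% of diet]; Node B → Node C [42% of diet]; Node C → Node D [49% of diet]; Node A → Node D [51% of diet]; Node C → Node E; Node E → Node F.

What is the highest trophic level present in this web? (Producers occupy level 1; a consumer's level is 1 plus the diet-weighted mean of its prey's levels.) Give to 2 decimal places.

4.42

Node B: 1 + 1 = 2
Node C: 1 + (0.58×1 + 0.42×2) = 2.42
Node D: 1 + (0.49×2.42 + 0.51×1) = 2.6958
Node E: 1 + 2.42 = 3.42
Node F: 1 + 3.42 = 4.42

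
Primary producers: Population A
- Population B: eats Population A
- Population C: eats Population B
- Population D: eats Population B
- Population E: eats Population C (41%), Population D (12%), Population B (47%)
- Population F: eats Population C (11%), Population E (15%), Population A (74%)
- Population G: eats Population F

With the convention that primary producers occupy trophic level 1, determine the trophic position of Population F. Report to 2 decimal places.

Population B: 1 + 1 = 2
Population C: 1 + 2 = 3
Population D: 1 + 2 = 3
Population E: 1 + (0.41×3 + 0.12×3 + 0.47×2) = 3.53
Population F: 1 + (0.11×3 + 0.15×3.53 + 0.74×1) = 2.5995
Population G: 1 + 2.5995 = 3.5995

2.60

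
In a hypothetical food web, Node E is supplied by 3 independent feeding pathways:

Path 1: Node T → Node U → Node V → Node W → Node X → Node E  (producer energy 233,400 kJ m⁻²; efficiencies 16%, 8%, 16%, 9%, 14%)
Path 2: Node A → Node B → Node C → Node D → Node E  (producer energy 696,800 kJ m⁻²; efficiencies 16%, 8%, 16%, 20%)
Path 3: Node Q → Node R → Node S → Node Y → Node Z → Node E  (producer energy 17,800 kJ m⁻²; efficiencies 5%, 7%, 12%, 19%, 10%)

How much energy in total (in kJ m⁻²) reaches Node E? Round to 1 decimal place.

Path 1: 233400 × 0.16 × 0.08 × 0.16 × 0.09 × 0.14 = 6.02284032 kJ m⁻²
Path 2: 696800 × 0.16 × 0.08 × 0.16 × 0.2 = 285.40928 kJ m⁻²
Path 3: 17800 × 0.05 × 0.07 × 0.12 × 0.19 × 0.1 = 0.142044 kJ m⁻²
Total at Node E: 6.02284032 + 285.40928 + 0.142044 = 291.57416432 kJ m⁻²

291.6 kJ m⁻²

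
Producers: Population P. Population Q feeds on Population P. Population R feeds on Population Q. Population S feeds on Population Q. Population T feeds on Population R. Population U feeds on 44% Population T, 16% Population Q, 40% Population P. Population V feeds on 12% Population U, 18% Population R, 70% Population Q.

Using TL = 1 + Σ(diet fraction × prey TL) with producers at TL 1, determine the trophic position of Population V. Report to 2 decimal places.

3.36

Population Q: 1 + 1 = 2
Population R: 1 + 2 = 3
Population S: 1 + 2 = 3
Population T: 1 + 3 = 4
Population U: 1 + (0.44×4 + 0.16×2 + 0.4×1) = 3.48
Population V: 1 + (0.12×3.48 + 0.18×3 + 0.7×2) = 3.3576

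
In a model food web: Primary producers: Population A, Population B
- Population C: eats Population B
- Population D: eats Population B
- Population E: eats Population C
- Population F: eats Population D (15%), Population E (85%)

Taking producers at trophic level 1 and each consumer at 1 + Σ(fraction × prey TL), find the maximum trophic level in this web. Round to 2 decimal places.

3.85

Population C: 1 + 1 = 2
Population D: 1 + 1 = 2
Population E: 1 + 2 = 3
Population F: 1 + (0.15×2 + 0.85×3) = 3.85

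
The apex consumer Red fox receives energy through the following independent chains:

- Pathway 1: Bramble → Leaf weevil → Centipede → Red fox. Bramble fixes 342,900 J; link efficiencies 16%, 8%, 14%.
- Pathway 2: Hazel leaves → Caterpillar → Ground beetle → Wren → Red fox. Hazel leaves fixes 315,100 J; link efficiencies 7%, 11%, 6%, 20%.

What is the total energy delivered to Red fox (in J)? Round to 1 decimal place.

Pathway 1: 342900 × 0.16 × 0.08 × 0.14 = 614.4768 J
Pathway 2: 315100 × 0.07 × 0.11 × 0.06 × 0.2 = 29.11524 J
Total at Red fox: 614.4768 + 29.11524 = 643.59204 J

643.6 J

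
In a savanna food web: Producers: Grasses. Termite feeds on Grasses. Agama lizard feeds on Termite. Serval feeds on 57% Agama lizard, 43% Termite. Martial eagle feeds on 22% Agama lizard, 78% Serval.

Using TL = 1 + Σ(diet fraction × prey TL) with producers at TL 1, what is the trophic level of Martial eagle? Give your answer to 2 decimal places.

Termite: 1 + 1 = 2
Agama lizard: 1 + 2 = 3
Serval: 1 + (0.57×3 + 0.43×2) = 3.57
Martial eagle: 1 + (0.22×3 + 0.78×3.57) = 4.4446

4.44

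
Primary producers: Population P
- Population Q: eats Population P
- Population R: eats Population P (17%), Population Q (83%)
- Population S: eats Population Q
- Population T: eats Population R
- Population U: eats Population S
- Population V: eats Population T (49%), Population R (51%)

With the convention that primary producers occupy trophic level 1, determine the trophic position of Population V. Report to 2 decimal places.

4.32

Population Q: 1 + 1 = 2
Population R: 1 + (0.17×1 + 0.83×2) = 2.83
Population S: 1 + 2 = 3
Population T: 1 + 2.83 = 3.83
Population U: 1 + 3 = 4
Population V: 1 + (0.49×3.83 + 0.51×2.83) = 4.32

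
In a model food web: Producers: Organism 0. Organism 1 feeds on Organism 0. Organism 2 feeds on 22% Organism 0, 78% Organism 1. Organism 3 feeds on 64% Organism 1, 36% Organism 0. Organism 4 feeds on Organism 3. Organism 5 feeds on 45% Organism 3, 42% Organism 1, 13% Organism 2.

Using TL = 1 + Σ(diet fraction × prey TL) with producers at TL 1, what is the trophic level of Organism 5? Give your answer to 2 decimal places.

Organism 1: 1 + 1 = 2
Organism 2: 1 + (0.22×1 + 0.78×2) = 2.78
Organism 3: 1 + (0.64×2 + 0.36×1) = 2.64
Organism 4: 1 + 2.64 = 3.64
Organism 5: 1 + (0.45×2.64 + 0.42×2 + 0.13×2.78) = 3.3894

3.39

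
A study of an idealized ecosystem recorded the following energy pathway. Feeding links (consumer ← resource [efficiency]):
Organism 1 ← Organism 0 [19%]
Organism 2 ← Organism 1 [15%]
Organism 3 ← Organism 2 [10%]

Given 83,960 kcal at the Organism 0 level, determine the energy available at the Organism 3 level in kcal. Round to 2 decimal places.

239.29 kcal

Organism 1: 83960 × 0.19 = 15952.4 kcal
Organism 2: 15952.4 × 0.15 = 2392.86 kcal
Organism 3: 2392.86 × 0.1 = 239.286 kcal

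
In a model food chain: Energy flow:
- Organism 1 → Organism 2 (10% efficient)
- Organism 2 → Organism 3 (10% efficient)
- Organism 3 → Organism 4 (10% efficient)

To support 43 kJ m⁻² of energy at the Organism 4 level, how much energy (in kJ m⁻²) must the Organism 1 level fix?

Cumulative transfer efficiency: 0.1 × 0.1 × 0.1 = 0.001
Organism 1 energy = 43 / 0.001 = 43000 kJ m⁻²

43000 kJ m⁻²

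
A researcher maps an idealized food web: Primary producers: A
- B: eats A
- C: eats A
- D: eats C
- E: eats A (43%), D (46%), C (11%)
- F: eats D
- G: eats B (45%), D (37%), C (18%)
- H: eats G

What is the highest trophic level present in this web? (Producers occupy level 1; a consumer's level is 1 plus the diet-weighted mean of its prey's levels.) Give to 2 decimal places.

B: 1 + 1 = 2
C: 1 + 1 = 2
D: 1 + 2 = 3
E: 1 + (0.43×1 + 0.46×3 + 0.11×2) = 3.03
F: 1 + 3 = 4
G: 1 + (0.45×2 + 0.37×3 + 0.18×2) = 3.37
H: 1 + 3.37 = 4.37

4.37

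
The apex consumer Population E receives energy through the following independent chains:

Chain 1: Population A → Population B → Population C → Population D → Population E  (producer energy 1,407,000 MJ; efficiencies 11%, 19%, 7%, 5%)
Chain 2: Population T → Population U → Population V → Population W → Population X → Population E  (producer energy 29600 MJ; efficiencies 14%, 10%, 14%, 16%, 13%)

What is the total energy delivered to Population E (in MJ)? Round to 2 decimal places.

104.13 MJ

Chain 1: 1407000 × 0.11 × 0.19 × 0.07 × 0.05 = 102.92205 MJ
Chain 2: 29600 × 0.14 × 0.1 × 0.14 × 0.16 × 0.13 = 1.2067328 MJ
Total at Population E: 102.92205 + 1.2067328 = 104.1287828 MJ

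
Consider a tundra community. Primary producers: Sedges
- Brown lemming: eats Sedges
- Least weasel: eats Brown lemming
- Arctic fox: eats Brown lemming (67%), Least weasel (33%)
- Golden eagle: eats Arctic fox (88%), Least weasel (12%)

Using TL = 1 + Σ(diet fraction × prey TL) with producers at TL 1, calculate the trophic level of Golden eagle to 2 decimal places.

Brown lemming: 1 + 1 = 2
Least weasel: 1 + 2 = 3
Arctic fox: 1 + (0.67×2 + 0.33×3) = 3.33
Golden eagle: 1 + (0.88×3.33 + 0.12×3) = 4.2904

4.29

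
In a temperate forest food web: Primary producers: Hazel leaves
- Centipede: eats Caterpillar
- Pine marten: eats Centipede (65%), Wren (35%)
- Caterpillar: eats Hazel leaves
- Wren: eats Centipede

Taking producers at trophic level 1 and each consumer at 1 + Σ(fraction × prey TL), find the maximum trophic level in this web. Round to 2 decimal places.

4.35

Caterpillar: 1 + 1 = 2
Centipede: 1 + 2 = 3
Wren: 1 + 3 = 4
Pine marten: 1 + (0.65×3 + 0.35×4) = 4.35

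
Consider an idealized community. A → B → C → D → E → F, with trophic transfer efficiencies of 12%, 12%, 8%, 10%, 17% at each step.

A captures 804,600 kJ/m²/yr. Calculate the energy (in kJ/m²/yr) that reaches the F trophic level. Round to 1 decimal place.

15.8 kJ/m²/yr

B: 804600 × 0.12 = 96552 kJ/m²/yr
C: 96552 × 0.12 = 11586.24 kJ/m²/yr
D: 11586.24 × 0.08 = 926.8992 kJ/m²/yr
E: 926.8992 × 0.1 = 92.68992 kJ/m²/yr
F: 92.68992 × 0.17 = 15.7572864 kJ/m²/yr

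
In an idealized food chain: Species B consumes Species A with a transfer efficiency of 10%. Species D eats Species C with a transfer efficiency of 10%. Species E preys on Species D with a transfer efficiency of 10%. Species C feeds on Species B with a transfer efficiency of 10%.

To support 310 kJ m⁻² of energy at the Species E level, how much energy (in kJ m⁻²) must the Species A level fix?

Cumulative transfer efficiency: 0.1 × 0.1 × 0.1 × 0.1 = 0.0001
Species A energy = 310 / 0.0001 = 3100000 kJ m⁻²

3100000 kJ m⁻²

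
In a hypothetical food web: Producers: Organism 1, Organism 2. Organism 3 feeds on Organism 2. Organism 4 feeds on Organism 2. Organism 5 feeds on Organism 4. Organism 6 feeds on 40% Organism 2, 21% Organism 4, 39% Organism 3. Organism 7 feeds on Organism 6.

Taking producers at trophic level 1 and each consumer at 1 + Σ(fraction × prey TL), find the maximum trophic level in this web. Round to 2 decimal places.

3.60

Organism 3: 1 + 1 = 2
Organism 4: 1 + 1 = 2
Organism 5: 1 + 2 = 3
Organism 6: 1 + (0.4×1 + 0.21×2 + 0.39×2) = 2.6
Organism 7: 1 + 2.6 = 3.6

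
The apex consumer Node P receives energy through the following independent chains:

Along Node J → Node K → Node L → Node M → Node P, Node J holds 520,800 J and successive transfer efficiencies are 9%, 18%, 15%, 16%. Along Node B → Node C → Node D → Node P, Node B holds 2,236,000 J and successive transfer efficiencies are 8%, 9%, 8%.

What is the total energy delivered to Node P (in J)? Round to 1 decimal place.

1490.4 J

Via Node J: 520800 × 0.09 × 0.18 × 0.15 × 0.16 = 202.48704 J
Via Node B: 2236000 × 0.08 × 0.09 × 0.08 = 1287.936 J
Total at Node P: 202.48704 + 1287.936 = 1490.42304 J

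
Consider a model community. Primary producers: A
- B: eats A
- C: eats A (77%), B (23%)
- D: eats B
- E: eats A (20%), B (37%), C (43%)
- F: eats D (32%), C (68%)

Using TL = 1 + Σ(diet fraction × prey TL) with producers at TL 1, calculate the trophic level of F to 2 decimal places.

3.48

B: 1 + 1 = 2
C: 1 + (0.77×1 + 0.23×2) = 2.23
D: 1 + 2 = 3
E: 1 + (0.2×1 + 0.37×2 + 0.43×2.23) = 2.8989
F: 1 + (0.32×3 + 0.68×2.23) = 3.4764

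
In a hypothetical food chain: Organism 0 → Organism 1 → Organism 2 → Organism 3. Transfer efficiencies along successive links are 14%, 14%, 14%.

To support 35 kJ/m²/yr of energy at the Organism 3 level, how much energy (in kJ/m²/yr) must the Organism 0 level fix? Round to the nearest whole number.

Cumulative transfer efficiency: 0.14 × 0.14 × 0.14 = 0.002744
Organism 0 energy = 35 / 0.002744 = 12755 kJ/m²/yr

12755 kJ/m²/yr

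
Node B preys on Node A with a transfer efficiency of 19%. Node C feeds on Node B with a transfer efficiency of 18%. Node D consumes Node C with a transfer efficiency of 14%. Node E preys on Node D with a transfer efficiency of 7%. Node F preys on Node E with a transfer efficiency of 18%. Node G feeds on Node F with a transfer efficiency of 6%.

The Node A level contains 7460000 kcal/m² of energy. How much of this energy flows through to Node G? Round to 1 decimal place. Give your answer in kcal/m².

27.0 kcal/m²

Node B: 7460000 × 0.19 = 1417400 kcal/m²
Node C: 1417400 × 0.18 = 255132 kcal/m²
Node D: 255132 × 0.14 = 35718.48 kcal/m²
Node E: 35718.48 × 0.07 = 2500.2936 kcal/m²
Node F: 2500.2936 × 0.18 = 450.052848 kcal/m²
Node G: 450.052848 × 0.06 = 27.00317088 kcal/m²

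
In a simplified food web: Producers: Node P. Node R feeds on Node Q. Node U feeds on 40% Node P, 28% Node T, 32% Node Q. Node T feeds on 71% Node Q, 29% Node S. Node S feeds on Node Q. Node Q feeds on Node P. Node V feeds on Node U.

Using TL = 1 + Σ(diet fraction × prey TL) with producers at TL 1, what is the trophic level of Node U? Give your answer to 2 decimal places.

Node Q: 1 + 1 = 2
Node R: 1 + 2 = 3
Node S: 1 + 2 = 3
Node T: 1 + (0.71×2 + 0.29×3) = 3.29
Node U: 1 + (0.4×1 + 0.28×3.29 + 0.32×2) = 2.9612
Node V: 1 + 2.9612 = 3.9612

2.96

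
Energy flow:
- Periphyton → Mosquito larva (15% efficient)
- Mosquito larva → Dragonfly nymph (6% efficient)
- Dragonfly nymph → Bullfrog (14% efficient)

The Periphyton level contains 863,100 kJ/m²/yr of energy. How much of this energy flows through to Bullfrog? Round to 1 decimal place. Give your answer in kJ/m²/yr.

Mosquito larva: 863100 × 0.15 = 129465 kJ/m²/yr
Dragonfly nymph: 129465 × 0.06 = 7767.9 kJ/m²/yr
Bullfrog: 7767.9 × 0.14 = 1087.506 kJ/m²/yr

1087.5 kJ/m²/yr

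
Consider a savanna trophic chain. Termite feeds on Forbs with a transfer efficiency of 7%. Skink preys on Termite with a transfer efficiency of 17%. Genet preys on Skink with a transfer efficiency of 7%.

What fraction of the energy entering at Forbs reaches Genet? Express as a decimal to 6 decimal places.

Product of link efficiencies: 0.07 × 0.17 × 0.07 = 0.000833

0.000833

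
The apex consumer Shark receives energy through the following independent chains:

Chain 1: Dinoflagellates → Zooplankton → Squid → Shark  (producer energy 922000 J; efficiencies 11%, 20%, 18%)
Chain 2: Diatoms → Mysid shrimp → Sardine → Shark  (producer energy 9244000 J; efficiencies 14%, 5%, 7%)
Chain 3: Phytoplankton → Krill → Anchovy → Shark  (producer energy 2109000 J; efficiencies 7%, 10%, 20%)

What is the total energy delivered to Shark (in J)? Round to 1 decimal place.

Chain 1: 922000 × 0.11 × 0.2 × 0.18 = 3651.12 J
Chain 2: 9244000 × 0.14 × 0.05 × 0.07 = 4529.56 J
Chain 3: 2109000 × 0.07 × 0.1 × 0.2 = 2952.6 J
Total at Shark: 3651.12 + 4529.56 + 2952.6 = 11133.28 J

11133.3 J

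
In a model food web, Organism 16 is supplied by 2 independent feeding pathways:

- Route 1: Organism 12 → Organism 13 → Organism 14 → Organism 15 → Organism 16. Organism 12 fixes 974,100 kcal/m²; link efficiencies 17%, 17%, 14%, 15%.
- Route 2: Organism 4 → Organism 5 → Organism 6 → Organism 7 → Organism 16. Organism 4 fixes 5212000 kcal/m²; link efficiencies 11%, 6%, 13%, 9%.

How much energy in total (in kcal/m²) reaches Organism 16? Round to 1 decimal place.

Route 1: 974100 × 0.17 × 0.17 × 0.14 × 0.15 = 591.18129 kcal/m²
Route 2: 5212000 × 0.11 × 0.06 × 0.13 × 0.09 = 402.47064 kcal/m²
Total at Organism 16: 591.18129 + 402.47064 = 993.65193 kcal/m²

993.7 kcal/m²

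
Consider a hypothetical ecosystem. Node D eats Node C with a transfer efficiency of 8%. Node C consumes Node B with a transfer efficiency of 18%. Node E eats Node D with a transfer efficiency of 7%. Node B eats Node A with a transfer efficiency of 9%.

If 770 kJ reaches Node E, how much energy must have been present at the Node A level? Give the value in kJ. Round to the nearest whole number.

Cumulative transfer efficiency: 0.09 × 0.18 × 0.08 × 0.07 = 0.00009072
Node A energy = 770 / 0.00009072 = 8487654 kJ

8487654 kJ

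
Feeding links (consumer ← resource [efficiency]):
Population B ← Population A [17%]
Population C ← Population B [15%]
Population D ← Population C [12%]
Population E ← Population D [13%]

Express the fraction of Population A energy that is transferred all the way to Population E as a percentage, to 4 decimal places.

0.0398%

Product of link efficiencies: 0.17 × 0.15 × 0.12 × 0.13 = 0.0003978
As a percentage: 0.0003978 × 100 = 0.0398%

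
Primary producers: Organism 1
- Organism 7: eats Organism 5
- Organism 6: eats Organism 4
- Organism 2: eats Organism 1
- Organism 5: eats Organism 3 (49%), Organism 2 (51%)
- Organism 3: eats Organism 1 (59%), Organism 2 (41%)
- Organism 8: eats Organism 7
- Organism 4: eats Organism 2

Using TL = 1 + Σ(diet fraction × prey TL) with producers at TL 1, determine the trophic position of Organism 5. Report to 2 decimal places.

3.20

Organism 2: 1 + 1 = 2
Organism 3: 1 + (0.59×1 + 0.41×2) = 2.41
Organism 4: 1 + 2 = 3
Organism 5: 1 + (0.49×2.41 + 0.51×2) = 3.2009
Organism 6: 1 + 3 = 4
Organism 7: 1 + 3.2009 = 4.2009
Organism 8: 1 + 4.2009 = 5.2009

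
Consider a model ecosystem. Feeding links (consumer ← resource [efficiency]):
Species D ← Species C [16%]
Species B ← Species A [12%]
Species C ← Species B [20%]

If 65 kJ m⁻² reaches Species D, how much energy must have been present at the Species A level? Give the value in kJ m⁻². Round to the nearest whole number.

Cumulative transfer efficiency: 0.12 × 0.2 × 0.16 = 0.00384
Species A energy = 65 / 0.00384 = 16927 kJ m⁻²

16927 kJ m⁻²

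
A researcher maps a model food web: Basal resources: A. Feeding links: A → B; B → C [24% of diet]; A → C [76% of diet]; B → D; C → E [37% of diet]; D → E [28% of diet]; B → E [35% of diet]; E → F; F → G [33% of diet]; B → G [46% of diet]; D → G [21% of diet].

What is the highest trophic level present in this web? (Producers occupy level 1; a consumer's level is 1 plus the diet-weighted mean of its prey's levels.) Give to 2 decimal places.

B: 1 + 1 = 2
C: 1 + (0.24×2 + 0.76×1) = 2.24
D: 1 + 2 = 3
E: 1 + (0.37×2.24 + 0.28×3 + 0.35×2) = 3.3688
F: 1 + 3.3688 = 4.3688
G: 1 + (0.33×4.3688 + 0.46×2 + 0.21×3) = 3.991704

4.37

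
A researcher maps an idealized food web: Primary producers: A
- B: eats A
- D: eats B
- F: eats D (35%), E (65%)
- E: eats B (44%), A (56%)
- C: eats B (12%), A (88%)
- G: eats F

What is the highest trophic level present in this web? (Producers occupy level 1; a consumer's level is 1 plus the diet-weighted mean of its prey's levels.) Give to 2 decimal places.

4.64

B: 1 + 1 = 2
C: 1 + (0.12×2 + 0.88×1) = 2.12
D: 1 + 2 = 3
E: 1 + (0.44×2 + 0.56×1) = 2.44
F: 1 + (0.35×3 + 0.65×2.44) = 3.636
G: 1 + 3.636 = 4.636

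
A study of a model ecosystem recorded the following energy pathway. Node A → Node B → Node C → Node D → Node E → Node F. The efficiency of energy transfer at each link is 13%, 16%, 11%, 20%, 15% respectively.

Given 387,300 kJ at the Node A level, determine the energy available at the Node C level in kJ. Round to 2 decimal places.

8055.84 kJ

Node B: 387300 × 0.13 = 50349 kJ
Node C: 50349 × 0.16 = 8055.84 kJ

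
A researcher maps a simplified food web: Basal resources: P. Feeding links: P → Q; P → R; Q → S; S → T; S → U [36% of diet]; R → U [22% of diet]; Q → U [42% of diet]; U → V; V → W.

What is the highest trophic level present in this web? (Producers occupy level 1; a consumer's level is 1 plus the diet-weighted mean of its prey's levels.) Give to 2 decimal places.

Q: 1 + 1 = 2
R: 1 + 1 = 2
S: 1 + 2 = 3
T: 1 + 3 = 4
U: 1 + (0.36×3 + 0.22×2 + 0.42×2) = 3.36
V: 1 + 3.36 = 4.36
W: 1 + 4.36 = 5.36

5.36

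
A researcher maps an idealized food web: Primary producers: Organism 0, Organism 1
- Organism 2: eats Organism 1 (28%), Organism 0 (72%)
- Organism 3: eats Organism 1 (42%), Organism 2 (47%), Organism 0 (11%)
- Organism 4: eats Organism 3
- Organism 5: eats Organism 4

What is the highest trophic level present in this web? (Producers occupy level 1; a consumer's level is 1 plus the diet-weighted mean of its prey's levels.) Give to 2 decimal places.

Organism 2: 1 + (0.28×1 + 0.72×1) = 2
Organism 3: 1 + (0.42×1 + 0.47×2 + 0.11×1) = 2.47
Organism 4: 1 + 2.47 = 3.47
Organism 5: 1 + 3.47 = 4.47

4.47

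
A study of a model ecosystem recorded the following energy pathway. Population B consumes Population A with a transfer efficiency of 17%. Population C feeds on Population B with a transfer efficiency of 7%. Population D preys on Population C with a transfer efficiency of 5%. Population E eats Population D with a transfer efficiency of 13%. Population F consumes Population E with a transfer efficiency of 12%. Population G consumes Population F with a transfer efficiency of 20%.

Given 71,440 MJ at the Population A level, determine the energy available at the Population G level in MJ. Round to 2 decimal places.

0.13 MJ

Population B: 71440 × 0.17 = 12144.8 MJ
Population C: 12144.8 × 0.07 = 850.136 MJ
Population D: 850.136 × 0.05 = 42.5068 MJ
Population E: 42.5068 × 0.13 = 5.525884 MJ
Population F: 5.525884 × 0.12 = 0.66310608 MJ
Population G: 0.66310608 × 0.2 = 0.132621216 MJ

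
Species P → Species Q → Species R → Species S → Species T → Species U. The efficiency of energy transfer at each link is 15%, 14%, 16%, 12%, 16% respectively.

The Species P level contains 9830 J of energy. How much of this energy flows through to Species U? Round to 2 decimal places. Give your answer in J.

Species Q: 9830 × 0.15 = 1474.5 J
Species R: 1474.5 × 0.14 = 206.43 J
Species S: 206.43 × 0.16 = 33.0288 J
Species T: 33.0288 × 0.12 = 3.963456 J
Species U: 3.963456 × 0.16 = 0.63415296 J

0.63 J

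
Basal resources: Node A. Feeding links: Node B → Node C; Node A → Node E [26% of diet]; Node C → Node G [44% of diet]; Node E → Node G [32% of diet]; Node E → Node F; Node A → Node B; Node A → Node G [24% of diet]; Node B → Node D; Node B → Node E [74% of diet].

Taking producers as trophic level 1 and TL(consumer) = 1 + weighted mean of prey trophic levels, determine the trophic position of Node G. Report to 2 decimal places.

3.44

Node B: 1 + 1 = 2
Node C: 1 + 2 = 3
Node D: 1 + 2 = 3
Node E: 1 + (0.74×2 + 0.26×1) = 2.74
Node F: 1 + 2.74 = 3.74
Node G: 1 + (0.44×3 + 0.24×1 + 0.32×2.74) = 3.4368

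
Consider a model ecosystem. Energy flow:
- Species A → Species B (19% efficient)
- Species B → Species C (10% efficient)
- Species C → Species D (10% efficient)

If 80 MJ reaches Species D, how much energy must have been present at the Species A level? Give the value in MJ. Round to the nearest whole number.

Cumulative transfer efficiency: 0.19 × 0.1 × 0.1 = 0.0019
Species A energy = 80 / 0.0019 = 42105 MJ

42105 MJ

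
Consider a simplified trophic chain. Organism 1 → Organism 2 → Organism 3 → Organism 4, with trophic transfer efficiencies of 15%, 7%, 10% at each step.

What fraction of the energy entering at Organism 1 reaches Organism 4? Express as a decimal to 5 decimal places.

0.00105

Product of link efficiencies: 0.15 × 0.07 × 0.1 = 0.00105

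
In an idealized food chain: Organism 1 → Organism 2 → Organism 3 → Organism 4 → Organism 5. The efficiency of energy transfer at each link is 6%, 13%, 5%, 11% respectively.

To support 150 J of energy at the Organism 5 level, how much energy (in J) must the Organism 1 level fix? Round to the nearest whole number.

3496503 J

Cumulative transfer efficiency: 0.06 × 0.13 × 0.05 × 0.11 = 0.0000429
Organism 1 energy = 150 / 0.0000429 = 3496503 J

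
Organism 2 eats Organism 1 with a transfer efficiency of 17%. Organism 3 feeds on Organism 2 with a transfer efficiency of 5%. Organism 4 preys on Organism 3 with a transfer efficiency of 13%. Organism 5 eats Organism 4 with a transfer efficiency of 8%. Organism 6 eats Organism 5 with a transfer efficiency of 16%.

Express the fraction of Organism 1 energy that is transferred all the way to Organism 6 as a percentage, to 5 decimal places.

0.00141%

Product of link efficiencies: 0.17 × 0.05 × 0.13 × 0.08 × 0.16 = 0.000014144
As a percentage: 0.000014144 × 100 = 0.00141%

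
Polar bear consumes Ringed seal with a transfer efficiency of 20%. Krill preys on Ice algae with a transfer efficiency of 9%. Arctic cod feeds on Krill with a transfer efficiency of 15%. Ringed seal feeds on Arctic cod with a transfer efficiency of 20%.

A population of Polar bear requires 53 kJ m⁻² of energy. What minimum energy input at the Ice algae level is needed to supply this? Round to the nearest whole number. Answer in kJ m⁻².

Cumulative transfer efficiency: 0.09 × 0.15 × 0.2 × 0.2 = 0.00054
Ice algae energy = 53 / 0.00054 = 98148 kJ m⁻²

98148 kJ m⁻²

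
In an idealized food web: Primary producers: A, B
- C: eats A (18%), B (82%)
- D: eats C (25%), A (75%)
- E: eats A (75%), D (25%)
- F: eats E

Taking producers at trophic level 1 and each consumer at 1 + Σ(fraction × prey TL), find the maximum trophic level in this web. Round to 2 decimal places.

3.31

C: 1 + (0.18×1 + 0.82×1) = 2
D: 1 + (0.25×2 + 0.75×1) = 2.25
E: 1 + (0.75×1 + 0.25×2.25) = 2.3125
F: 1 + 2.3125 = 3.3125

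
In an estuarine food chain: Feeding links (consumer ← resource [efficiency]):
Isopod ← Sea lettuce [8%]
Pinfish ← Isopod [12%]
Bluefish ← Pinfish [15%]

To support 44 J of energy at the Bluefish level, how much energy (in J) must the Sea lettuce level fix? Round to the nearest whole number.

Cumulative transfer efficiency: 0.08 × 0.12 × 0.15 = 0.00144
Sea lettuce energy = 44 / 0.00144 = 30556 J

30556 J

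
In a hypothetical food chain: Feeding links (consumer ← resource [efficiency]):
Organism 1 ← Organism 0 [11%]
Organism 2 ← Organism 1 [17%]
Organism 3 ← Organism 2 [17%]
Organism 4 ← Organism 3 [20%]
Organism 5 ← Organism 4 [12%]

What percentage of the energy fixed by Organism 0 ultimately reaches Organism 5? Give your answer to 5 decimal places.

Product of link efficiencies: 0.11 × 0.17 × 0.17 × 0.2 × 0.12 = 0.000076296
As a percentage: 0.000076296 × 100 = 0.00763%

0.00763%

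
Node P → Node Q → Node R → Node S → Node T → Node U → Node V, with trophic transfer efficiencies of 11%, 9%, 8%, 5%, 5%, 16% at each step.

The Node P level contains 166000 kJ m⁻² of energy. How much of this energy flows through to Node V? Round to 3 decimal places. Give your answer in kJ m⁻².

0.053 kJ m⁻²

Node Q: 166000 × 0.11 = 18260 kJ m⁻²
Node R: 18260 × 0.09 = 1643.4 kJ m⁻²
Node S: 1643.4 × 0.08 = 131.472 kJ m⁻²
Node T: 131.472 × 0.05 = 6.5736 kJ m⁻²
Node U: 6.5736 × 0.05 = 0.32868 kJ m⁻²
Node V: 0.32868 × 0.16 = 0.0525888 kJ m⁻²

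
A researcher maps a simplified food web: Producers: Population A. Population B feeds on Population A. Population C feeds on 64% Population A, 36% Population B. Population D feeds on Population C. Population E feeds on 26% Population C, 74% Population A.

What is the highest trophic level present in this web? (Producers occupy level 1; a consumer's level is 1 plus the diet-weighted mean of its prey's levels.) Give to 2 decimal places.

Population B: 1 + 1 = 2
Population C: 1 + (0.64×1 + 0.36×2) = 2.36
Population D: 1 + 2.36 = 3.36
Population E: 1 + (0.26×2.36 + 0.74×1) = 2.3536

3.36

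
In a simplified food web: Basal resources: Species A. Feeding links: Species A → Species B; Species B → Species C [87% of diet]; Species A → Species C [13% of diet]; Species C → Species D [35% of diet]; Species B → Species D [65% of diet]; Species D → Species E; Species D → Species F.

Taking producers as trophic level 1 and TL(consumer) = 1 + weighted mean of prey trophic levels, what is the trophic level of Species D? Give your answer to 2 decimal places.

Species B: 1 + 1 = 2
Species C: 1 + (0.87×2 + 0.13×1) = 2.87
Species D: 1 + (0.35×2.87 + 0.65×2) = 3.3045
Species E: 1 + 3.3045 = 4.3045
Species F: 1 + 3.3045 = 4.3045

3.30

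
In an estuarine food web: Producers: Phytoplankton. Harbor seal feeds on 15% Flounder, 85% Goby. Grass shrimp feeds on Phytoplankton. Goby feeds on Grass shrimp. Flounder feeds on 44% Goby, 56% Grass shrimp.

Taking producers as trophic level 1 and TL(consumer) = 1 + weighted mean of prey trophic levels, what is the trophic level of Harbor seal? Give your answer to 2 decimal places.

Grass shrimp: 1 + 1 = 2
Goby: 1 + 2 = 3
Flounder: 1 + (0.44×3 + 0.56×2) = 3.44
Harbor seal: 1 + (0.15×3.44 + 0.85×3) = 4.066

4.07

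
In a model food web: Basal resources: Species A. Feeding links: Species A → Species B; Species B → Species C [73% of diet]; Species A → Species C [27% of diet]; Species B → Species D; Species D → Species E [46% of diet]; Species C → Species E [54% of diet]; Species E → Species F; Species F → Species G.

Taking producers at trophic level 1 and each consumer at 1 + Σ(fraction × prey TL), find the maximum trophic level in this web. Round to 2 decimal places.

5.85

Species B: 1 + 1 = 2
Species C: 1 + (0.73×2 + 0.27×1) = 2.73
Species D: 1 + 2 = 3
Species E: 1 + (0.46×3 + 0.54×2.73) = 3.8542
Species F: 1 + 3.8542 = 4.8542
Species G: 1 + 4.8542 = 5.8542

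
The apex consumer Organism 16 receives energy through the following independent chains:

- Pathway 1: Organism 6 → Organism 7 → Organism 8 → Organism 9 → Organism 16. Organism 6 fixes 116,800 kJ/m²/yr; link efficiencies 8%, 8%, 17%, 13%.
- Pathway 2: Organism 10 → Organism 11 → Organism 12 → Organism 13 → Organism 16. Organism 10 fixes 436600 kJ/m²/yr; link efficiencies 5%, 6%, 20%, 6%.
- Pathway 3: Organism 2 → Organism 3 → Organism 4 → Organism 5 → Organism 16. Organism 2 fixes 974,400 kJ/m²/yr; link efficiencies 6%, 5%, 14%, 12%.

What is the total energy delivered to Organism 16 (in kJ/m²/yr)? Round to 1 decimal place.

81.3 kJ/m²/yr

Pathway 1: 116800 × 0.08 × 0.08 × 0.17 × 0.13 = 16.520192 kJ/m²/yr
Pathway 2: 436600 × 0.05 × 0.06 × 0.2 × 0.06 = 15.7176 kJ/m²/yr
Pathway 3: 974400 × 0.06 × 0.05 × 0.14 × 0.12 = 49.10976 kJ/m²/yr
Total at Organism 16: 16.520192 + 15.7176 + 49.10976 = 81.347552 kJ/m²/yr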